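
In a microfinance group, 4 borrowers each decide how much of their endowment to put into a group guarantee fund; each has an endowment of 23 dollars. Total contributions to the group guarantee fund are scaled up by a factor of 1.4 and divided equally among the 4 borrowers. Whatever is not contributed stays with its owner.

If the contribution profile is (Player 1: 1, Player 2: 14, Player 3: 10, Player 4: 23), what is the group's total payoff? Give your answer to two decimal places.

Total contributed: 1 + 14 + 10 + 23 = 48; total kept: 4 × 23 − 48 = 44.
The group guarantee fund pays out 1.4 × 48 = 67.20 in aggregate.
Group total = 44 + 67.20 = 111.20.

111.20 dollars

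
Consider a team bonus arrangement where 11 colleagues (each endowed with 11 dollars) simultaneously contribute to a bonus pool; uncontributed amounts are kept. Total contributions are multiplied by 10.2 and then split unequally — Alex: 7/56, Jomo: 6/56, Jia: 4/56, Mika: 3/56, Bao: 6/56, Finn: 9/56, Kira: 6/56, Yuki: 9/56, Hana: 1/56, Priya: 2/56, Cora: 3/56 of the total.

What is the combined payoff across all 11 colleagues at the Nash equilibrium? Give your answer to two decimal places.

A player with share s gets back 10.2·s per unit contributed, so full contribution is dominant for anyone with s > 1/10.2 = 0.0980 and zero contribution is dominant for anyone below.
Alex, Jomo, Bao, Finn, Kira and Yuki are above the threshold, contributing 11 each; the remaining 5 contribute 0. Total contributed: 66.
The bonus pool pays out 10.2 × 66 = 673.20 in total (split across the unequal shares, but the aggregate is all that matters for the group sum).
The 5 free-riders keep 11 each, adding 55. Group total = 55 + 673.20 = 728.20.

728.20 dollars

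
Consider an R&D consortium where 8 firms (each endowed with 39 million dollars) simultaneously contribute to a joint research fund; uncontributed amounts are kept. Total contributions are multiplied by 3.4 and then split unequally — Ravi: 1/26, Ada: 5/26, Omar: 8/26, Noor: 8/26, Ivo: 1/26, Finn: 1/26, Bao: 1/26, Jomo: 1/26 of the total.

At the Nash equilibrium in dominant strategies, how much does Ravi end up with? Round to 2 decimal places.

A player with share s gets back 3.4·s per unit contributed, so full contribution is dominant for anyone with s > 1/3.4 = 0.2941 and zero contribution is dominant for anyone below.
The shares above 0.2941 belong to Omar and Noor, contributing 39 each; the remaining 6 contribute 0. Total contributed: 78.
Ravi keeps 39 and receives 3.4 × 78 × 1/26 = 10.20 from the joint research fund, for a payoff of 49.20.

49.20 million dollars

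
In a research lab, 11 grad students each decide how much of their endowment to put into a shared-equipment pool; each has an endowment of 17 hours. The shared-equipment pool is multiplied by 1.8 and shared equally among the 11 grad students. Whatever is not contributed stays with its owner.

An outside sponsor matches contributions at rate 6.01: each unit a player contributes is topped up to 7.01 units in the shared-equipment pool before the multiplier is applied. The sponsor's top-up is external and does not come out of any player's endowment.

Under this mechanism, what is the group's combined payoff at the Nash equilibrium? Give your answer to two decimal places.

2359.57 hours

With the mechanism, a contributed unit returns 1.8 × 7.01 / 11 = 1.1471 per unit of net cost to the contributor — now above 1 — so contributing fully is weakly dominant for every player.
At the Nash equilibrium everyone contributes 17. Group total payoff = 1.8 × 7.01 × 187 = 2359.57.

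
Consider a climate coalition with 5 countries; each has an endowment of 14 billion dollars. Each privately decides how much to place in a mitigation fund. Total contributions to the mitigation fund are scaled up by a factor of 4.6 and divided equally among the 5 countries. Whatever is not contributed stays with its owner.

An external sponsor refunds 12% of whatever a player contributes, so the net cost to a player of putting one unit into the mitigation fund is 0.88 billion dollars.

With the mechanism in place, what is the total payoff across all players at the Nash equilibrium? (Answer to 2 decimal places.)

With the mechanism, a contributed unit returns (4.6/5) / 0.88 = 1.0455 per unit of net cost to the contributor — now above 1 — so contributing fully is weakly dominant for every player.
So the Nash equilibrium is full contribution by all 5; the group earns 5 × (14 × 0.12 + 4.6 × 14) = 330.40.

330.40 billion dollars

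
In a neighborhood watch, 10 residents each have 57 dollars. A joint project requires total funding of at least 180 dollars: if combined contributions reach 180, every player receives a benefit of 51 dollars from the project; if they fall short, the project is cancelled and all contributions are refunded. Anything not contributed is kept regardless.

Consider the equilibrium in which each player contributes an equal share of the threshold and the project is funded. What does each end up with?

90 dollars

Equal share of the threshold: 180/10 = 18.
At this profile no one gains by cutting their contribution: any cut drops the total below 180, the project is cancelled, contributions are refunded, and the deviator ends with 57, which is less than 57 − 18 + 51 = 90. Contributing more than 18 just wastes the excess. So contributing exactly 18 is a best response.
Each player's payoff: 57 − 18 + 51 = 90.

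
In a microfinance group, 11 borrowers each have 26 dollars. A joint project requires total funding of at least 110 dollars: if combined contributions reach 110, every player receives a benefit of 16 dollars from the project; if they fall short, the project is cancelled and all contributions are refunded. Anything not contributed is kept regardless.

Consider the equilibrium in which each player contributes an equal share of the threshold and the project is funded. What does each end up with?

Equal share of the threshold: 110/11 = 10.
At this profile no one gains by cutting their contribution: any cut drops the total below 110, the project is cancelled, contributions are refunded, and the deviator ends with 26, which is less than 26 − 10 + 16 = 32. Contributing more than 10 just wastes the excess. So contributing exactly 10 is a best response.
Each player's payoff: 26 − 10 + 16 = 32.

32 dollars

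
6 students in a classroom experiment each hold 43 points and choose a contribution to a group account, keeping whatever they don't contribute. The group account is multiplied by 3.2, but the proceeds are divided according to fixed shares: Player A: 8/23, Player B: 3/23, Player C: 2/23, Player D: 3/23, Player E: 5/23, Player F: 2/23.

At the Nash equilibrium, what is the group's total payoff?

Player j's private return per contributed unit is 3.2 × (j's share). Contributing is weakly dominant for j when that share is at least 1/3.2 = 0.3125, and contributing 0 is dominant otherwise.
Only Player A (8/23) clears that bar, contributing 43; the remaining 5 contribute 0. Total contributed: 43.
The group account pays out 3.2 × 43 = 137.60 in total (split across the unequal shares, but the aggregate is all that matters for the group sum).
The 5 free-riders keep 43 each, adding 215. Group total = 215 + 137.60 = 352.60.

352.60 points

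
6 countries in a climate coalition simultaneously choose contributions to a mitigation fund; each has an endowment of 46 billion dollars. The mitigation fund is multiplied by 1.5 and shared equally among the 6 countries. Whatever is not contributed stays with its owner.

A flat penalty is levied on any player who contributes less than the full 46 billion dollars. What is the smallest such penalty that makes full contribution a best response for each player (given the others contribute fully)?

Given the others contribute fully, the best deviation is to contribute 0 (any partial contribution still incurs the fine and gives up units whose private return 0.2500 is below 1).
Deviating from 46 to 0 saves 46 billion dollars but forfeits the deviator's share of the drop in the mitigation fund: 1.5/6 × 46 = 11.50.
So the deviation gain is 46 − 11.50 = 34.50, and the fine must be at least 34.50 billion dollars to wipe it out.

34.50 billion dollars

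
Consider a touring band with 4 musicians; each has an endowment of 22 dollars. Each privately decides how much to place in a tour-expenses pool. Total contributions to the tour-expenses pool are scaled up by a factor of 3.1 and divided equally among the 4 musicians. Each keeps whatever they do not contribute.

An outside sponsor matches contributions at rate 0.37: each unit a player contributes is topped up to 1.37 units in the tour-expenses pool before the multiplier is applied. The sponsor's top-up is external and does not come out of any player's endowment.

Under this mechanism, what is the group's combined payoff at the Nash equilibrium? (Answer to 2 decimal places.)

Under the mechanism each unit contributed yields 3.1 × 1.37 / 4 = 1.0618 back to its contributor per unit of net cost, which exceeds 1, making full contribution the dominant choice for everyone.
At the Nash equilibrium everyone contributes 22. Group total payoff = 3.1 × 1.37 × 88 = 373.74.

373.74 dollars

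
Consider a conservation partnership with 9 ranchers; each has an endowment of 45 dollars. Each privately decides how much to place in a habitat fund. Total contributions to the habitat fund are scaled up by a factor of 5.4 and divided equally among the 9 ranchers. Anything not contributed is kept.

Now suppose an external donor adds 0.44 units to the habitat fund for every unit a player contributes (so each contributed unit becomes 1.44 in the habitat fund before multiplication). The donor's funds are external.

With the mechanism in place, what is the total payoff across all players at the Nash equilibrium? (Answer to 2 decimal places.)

Even with the mechanism, each unit contributed returns only 5.4 × 1.44 / 9 = 0.8640 per unit of net cost, so contributing nothing is still dominant.
Everyone keeps their endowment and the group total is 9 × 45 = 405.

405.00 dollars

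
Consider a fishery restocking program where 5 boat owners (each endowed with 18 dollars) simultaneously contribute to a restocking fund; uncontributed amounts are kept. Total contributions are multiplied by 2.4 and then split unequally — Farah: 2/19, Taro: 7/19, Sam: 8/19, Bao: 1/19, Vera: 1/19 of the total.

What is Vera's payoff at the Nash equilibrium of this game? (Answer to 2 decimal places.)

Each unit j contributes comes back to j as 2.4 × (j's share), so j prefers to contribute only if that share exceeds 1/2.4 = 0.4167; otherwise keeping the unit dominates.
The only share above 0.4167 is Sam's 8/19, contributing 18; the remaining 4 contribute 0. Total contributed: 18.
Vera keeps 18 and receives 2.4 × 18 × 1/19 = 2.27 from the restocking fund, for a payoff of 20.27.

20.27 dollars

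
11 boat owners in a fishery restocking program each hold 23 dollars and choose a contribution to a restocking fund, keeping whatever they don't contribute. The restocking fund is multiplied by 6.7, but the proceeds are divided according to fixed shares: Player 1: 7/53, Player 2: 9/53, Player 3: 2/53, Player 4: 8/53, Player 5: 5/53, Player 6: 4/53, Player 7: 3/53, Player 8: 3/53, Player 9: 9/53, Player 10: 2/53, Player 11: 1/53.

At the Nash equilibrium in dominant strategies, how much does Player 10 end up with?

Player j's private return per contributed unit is 6.7 × (j's share). Contributing is weakly dominant for j when that share is at least 1/6.7 = 0.1493, and contributing 0 is dominant otherwise.
Player 2, Player 4 and Player 9 clear that bar, contributing 23 each; the remaining 8 contribute 0. Total contributed: 69.
Player 10 keeps 23 and receives 6.7 × 69 × 2/53 = 17.45 from the restocking fund, for a payoff of 40.45.

40.45 dollars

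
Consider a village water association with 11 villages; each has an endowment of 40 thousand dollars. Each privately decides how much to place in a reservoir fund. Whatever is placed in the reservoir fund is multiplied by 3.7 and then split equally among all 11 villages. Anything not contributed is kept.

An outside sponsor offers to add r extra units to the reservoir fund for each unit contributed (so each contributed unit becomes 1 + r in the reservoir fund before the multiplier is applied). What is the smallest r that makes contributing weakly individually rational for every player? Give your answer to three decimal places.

1.973

With matching at rate r, one contributed unit becomes (1 + r) in the reservoir fund and returns 3.7 × (1 + r) / 11 to the contributor.
Setting this equal to 1: 1 + r = 11/3.7 = 2.9730.
So the minimum matching rate is r = 2.9730 − 1 = 1.973.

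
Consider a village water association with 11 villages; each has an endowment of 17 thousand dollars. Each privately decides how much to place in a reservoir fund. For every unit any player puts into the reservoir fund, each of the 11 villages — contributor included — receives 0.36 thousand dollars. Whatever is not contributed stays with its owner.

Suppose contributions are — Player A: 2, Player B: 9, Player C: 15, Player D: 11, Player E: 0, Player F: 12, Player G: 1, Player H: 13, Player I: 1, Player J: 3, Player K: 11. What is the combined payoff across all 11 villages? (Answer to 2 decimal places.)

417.88 thousand dollars

Total contributed: 2 + 9 + 15 + 11 + 0 + 12 + 1 + 13 + 1 + 3 + 11 = 78; total kept: 11 × 17 − 78 = 109.
The reservoir fund pays out 0.36 × 11 × 78 = 308.88 in aggregate.
Group total = 109 + 308.88 = 417.88.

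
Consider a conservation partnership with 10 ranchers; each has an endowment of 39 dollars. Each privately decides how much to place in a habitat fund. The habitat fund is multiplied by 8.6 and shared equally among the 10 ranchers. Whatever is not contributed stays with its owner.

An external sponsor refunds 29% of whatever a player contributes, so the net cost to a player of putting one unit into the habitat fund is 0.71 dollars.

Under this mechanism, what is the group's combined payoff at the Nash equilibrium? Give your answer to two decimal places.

3467.10 dollars

Under the mechanism each unit contributed yields (8.6/10) / 0.71 = 1.2113 back to its contributor per unit of net cost, which exceeds 1, making full contribution the dominant choice for everyone.
At the Nash equilibrium everyone contributes 39. Group total payoff = 10 × (39 × 0.29 + 8.6 × 39) = 3467.10.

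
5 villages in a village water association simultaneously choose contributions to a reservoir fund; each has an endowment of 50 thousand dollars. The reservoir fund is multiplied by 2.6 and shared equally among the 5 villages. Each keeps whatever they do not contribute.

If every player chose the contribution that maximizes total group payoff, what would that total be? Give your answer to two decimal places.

650.00 thousand dollars

Each contributed unit returns 2.600 to the group as a whole (0.5200 to each of 5 players), which exceeds 1, so the social optimum is full contribution: group total = 2.600 × 250 = 650.00.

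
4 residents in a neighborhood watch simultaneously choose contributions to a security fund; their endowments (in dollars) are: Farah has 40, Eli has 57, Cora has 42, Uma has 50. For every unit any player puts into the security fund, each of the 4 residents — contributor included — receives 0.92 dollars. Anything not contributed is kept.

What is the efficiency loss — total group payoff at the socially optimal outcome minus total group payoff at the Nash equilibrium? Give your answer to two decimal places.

506.52 dollars

The private return per contributed unit is 0.92 < 1 for everyone, so the Nash equilibrium is zero contribution and the group total is Σ E_j = 40 + 57 + 42 + 50 = 189.
Each contributed unit returns 3.680 to the group, so the social optimum is full contribution by everyone: group total = 3.680 × 189 = 695.52.
Efficiency loss = (3.680 − 1) × 189 = 506.52.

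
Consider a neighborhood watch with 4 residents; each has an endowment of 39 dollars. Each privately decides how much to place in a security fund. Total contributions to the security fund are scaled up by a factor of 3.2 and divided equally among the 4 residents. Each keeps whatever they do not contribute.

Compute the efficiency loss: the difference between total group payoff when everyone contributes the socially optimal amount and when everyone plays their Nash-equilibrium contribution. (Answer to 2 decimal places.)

Each contributed unit returns 3.2/4 = 0.8000 to its contributor — below 1 — so contributing 0 is dominant for every player. At the Nash equilibrium everyone keeps their 39, and the group total is 4 × 39 = 156.
Each contributed unit returns 3.200 to the group as a whole (0.8000 to each of 4 players), which exceeds 1, so the social optimum is full contribution: group total = 3.200 × 156 = 499.20.
Efficiency loss = 499.20 − 156 = 343.20.

343.20 dollars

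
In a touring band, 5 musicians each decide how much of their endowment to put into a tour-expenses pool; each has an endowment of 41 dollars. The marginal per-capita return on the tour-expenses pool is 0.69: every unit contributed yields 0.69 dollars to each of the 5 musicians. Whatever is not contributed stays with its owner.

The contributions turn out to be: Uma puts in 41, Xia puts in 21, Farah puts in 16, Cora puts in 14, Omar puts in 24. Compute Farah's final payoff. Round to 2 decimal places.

Total contributed: 41 + 21 + 16 + 14 + 24 = 116.
Each receives 0.69 × 116 = 80.04 from the tour-expenses pool.
Farah keeps 41 − 16 = 25, so Farah's payoff is 25 + 80.04 = 105.04.

105.04 dollars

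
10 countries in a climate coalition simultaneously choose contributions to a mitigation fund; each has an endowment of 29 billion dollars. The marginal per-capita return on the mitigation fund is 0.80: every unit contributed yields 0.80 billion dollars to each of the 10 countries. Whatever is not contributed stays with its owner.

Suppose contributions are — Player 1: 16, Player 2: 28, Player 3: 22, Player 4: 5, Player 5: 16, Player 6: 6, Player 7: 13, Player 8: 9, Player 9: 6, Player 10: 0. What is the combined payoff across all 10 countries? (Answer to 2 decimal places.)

1137.00 billion dollars

Total contributed: 16 + 28 + 22 + 5 + 16 + 6 + 13 + 9 + 6 + 0 = 121; total kept: 10 × 29 − 121 = 169.
The mitigation fund pays out 0.80 × 10 × 121 = 968.00 in aggregate.
Group total = 169 + 968.00 = 1137.00.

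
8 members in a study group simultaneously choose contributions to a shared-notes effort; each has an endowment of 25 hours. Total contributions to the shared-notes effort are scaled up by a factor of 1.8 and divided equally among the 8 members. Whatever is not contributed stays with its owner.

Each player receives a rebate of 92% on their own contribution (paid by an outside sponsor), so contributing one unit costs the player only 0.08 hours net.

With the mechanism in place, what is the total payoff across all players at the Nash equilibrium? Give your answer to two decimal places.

544.00 hours

Under the mechanism each unit contributed yields (1.8/8) / 0.08 = 2.8125 back to its contributor per unit of net cost, which exceeds 1, making full contribution the dominant choice for everyone.
So the Nash equilibrium is full contribution by all 8; the group earns 8 × (25 × 0.92 + 1.8 × 25) = 544.00.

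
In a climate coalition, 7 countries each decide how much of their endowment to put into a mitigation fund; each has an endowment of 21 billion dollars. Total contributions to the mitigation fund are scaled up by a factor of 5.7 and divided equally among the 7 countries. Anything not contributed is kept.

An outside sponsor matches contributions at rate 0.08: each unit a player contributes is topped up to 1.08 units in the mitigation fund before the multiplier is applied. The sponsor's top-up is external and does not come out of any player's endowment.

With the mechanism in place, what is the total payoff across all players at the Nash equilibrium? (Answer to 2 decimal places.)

The effective private return is 5.7 × 1.08 / 7 = 0.8794, which is still under 1, so the mechanism doesn't change anyone's dominant strategy: zero contribution.
Everyone keeps their endowment and the group total is 7 × 21 = 147.

147.00 billion dollars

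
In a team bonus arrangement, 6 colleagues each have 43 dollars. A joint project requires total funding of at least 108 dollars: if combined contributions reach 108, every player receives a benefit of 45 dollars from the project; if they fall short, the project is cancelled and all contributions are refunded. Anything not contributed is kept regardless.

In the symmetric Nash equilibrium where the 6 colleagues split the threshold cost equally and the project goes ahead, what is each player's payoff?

Equal share of the threshold: 108/6 = 18.
At this profile no one gains by cutting their contribution: any cut drops the total below 108, the project is cancelled, contributions are refunded, and the deviator ends with 43, which is less than 43 − 18 + 45 = 70. Contributing more than 18 just wastes the excess. So contributing exactly 18 is a best response.
Each player's payoff: 43 − 18 + 45 = 70.

70 dollars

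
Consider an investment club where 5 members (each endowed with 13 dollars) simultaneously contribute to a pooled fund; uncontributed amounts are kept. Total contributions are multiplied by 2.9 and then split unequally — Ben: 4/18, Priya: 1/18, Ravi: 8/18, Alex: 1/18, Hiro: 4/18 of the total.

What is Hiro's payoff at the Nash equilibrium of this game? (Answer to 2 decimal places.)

Player j's private return per contributed unit is 2.9 × (j's share). Contributing is weakly dominant for j when that share is at least 1/2.9 = 0.3448, and contributing 0 is dominant otherwise.
Only Ravi (8/18) clears that bar, contributing 13; the remaining 4 contribute 0. Total contributed: 13.
Hiro keeps 13 and receives 2.9 × 13 × 4/18 = 8.38 from the pooled fund, for a payoff of 21.38.

21.38 dollars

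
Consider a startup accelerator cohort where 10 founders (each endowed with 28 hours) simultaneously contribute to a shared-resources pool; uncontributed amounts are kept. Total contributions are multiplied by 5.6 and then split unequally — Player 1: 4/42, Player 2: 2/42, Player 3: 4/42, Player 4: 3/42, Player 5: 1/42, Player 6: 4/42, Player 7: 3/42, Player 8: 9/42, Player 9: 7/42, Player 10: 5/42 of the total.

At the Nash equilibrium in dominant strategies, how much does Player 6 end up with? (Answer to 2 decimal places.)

A player with share s gets back 5.6·s per unit contributed, so full contribution is dominant for anyone with s > 1/5.6 = 0.1786 and zero contribution is dominant for anyone below.
The only share above 0.1786 is Player 8's 9/42, contributing 28; the remaining 9 contribute 0. Total contributed: 28.
Player 6 keeps 28 and receives 5.6 × 28 × 4/42 = 14.93 from the shared-resources pool, for a payoff of 42.93.

42.93 hours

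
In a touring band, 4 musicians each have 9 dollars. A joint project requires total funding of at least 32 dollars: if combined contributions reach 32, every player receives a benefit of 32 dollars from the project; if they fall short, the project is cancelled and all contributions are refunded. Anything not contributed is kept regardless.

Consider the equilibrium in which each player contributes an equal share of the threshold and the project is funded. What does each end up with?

Equal share of the threshold: 32/4 = 8.
At this profile no one gains by cutting their contribution: any cut drops the total below 32, the project is cancelled, contributions are refunded, and the deviator ends with 9, which is less than 9 − 8 + 32 = 33. Contributing more than 8 just wastes the excess. So contributing exactly 8 is a best response.
Each player's payoff: 9 − 8 + 32 = 33.

33 dollars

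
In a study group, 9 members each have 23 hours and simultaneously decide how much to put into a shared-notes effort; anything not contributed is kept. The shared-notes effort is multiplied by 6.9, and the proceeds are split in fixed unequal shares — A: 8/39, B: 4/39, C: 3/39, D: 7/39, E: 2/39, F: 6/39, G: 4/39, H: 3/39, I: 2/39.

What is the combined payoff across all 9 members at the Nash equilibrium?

614.10 hours

Each unit j contributes comes back to j as 6.9 × (j's share), so j prefers to contribute only if that share exceeds 1/6.9 = 0.1449; otherwise keeping the unit dominates.
The shares above 0.1449 belong to A, D and F, contributing 23 each; the remaining 6 contribute 0. Total contributed: 69.
The shared-notes effort pays out 6.9 × 69 = 476.10 in total (split across the unequal shares, but the aggregate is all that matters for the group sum).
The 6 free-riders keep 23 each, adding 138. Group total = 138 + 476.10 = 614.10.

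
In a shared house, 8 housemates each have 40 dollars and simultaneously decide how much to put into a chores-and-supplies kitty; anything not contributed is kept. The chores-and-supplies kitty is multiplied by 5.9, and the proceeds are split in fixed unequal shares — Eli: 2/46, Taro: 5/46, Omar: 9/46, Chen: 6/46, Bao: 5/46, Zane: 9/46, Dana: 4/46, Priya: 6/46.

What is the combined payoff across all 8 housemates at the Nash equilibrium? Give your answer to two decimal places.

Player j's private return per contributed unit is 5.9 × (j's share). Contributing is weakly dominant for j when that share is at least 1/5.9 = 0.1695, and contributing 0 is dominant otherwise.
The shares above 0.1695 belong to Omar and Zane, contributing 40 each; the remaining 6 contribute 0. Total contributed: 80.
The chores-and-supplies kitty pays out 5.9 × 80 = 472.00 in total (split across the unequal shares, but the aggregate is all that matters for the group sum).
The 6 free-riders keep 40 each, adding 240. Group total = 240 + 472.00 = 712.00.

712.00 dollars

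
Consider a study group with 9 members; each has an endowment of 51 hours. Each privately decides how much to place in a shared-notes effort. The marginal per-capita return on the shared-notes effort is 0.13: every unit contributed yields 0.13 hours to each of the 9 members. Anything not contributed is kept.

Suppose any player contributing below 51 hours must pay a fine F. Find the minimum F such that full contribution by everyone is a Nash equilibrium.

Given the others contribute fully, the best deviation is to contribute 0 (any partial contribution still incurs the fine and gives up units whose private return 0.13 is below 1).
Deviating from 51 to 0 saves 51 hours but forfeits the deviator's share of the drop in the shared-notes effort: 0.13 × 51 = 6.63.
So the deviation gain is 51 − 6.63 = 44.37, and the fine must be at least 44.37 hours to wipe it out.

44.37 hours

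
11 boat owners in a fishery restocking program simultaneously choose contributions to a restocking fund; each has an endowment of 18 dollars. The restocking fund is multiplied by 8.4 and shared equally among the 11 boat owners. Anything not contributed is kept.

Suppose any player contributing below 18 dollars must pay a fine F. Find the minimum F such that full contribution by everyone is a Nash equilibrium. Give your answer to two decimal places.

4.25 dollars

Given the others contribute fully, the best deviation is to contribute 0 (any partial contribution still incurs the fine and gives up units whose private return 0.7636 is below 1).
Deviating from 18 to 0 saves 18 dollars but forfeits the deviator's share of the drop in the restocking fund: 8.4/11 × 18 = 13.75.
So the deviation gain is 18 − 13.75 = 4.25, and the fine must be at least 4.25 dollars to wipe it out.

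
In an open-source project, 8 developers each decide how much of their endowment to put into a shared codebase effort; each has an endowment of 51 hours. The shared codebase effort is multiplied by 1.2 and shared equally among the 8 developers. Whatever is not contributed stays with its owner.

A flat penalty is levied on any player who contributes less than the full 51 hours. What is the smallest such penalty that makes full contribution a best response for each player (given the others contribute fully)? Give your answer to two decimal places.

43.35 hours

Given the others contribute fully, the best deviation is to contribute 0 (any partial contribution still incurs the fine and gives up units whose private return 0.1500 is below 1).
Deviating from 51 to 0 saves 51 hours but forfeits the deviator's share of the drop in the shared codebase effort: 1.2/8 × 51 = 7.65.
So the deviation gain is 51 − 7.65 = 43.35, and the fine must be at least 43.35 hours to wipe it out.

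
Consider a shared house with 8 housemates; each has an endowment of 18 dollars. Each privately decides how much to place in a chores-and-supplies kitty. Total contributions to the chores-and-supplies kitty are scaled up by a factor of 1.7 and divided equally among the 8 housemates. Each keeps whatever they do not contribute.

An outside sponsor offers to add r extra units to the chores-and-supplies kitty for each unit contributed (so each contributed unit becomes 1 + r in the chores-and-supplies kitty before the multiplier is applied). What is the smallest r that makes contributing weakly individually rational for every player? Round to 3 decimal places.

With matching at rate r, one contributed unit becomes (1 + r) in the chores-and-supplies kitty and returns 1.7 × (1 + r) / 8 to the contributor.
Setting this equal to 1: 1 + r = 8/1.7 = 4.7059.
So the minimum matching rate is r = 4.7059 − 1 = 3.706.

3.706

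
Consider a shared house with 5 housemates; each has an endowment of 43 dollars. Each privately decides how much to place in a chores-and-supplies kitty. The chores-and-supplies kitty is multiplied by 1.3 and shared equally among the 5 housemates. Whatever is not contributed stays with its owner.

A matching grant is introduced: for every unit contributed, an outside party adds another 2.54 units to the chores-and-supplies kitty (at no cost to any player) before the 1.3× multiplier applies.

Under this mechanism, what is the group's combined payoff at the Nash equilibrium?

215.00 dollars

The effective private return is 1.3 × 3.54 / 5 = 0.9204, which is still under 1, so the mechanism doesn't change anyone's dominant strategy: zero contribution.
Everyone keeps their endowment and the group total is 5 × 43 = 215.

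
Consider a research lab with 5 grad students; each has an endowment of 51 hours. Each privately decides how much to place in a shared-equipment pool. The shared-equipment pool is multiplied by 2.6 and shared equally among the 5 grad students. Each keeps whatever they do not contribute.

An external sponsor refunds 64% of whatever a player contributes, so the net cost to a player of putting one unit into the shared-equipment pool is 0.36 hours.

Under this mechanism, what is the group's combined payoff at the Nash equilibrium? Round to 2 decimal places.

826.20 hours

With the mechanism, a contributed unit returns (2.6/5) / 0.36 = 1.4444 per unit of net cost to the contributor — now above 1 — so contributing fully is weakly dominant for every player.
At the Nash equilibrium everyone contributes 51. Group total payoff = 5 × (51 × 0.64 + 2.6 × 51) = 826.20.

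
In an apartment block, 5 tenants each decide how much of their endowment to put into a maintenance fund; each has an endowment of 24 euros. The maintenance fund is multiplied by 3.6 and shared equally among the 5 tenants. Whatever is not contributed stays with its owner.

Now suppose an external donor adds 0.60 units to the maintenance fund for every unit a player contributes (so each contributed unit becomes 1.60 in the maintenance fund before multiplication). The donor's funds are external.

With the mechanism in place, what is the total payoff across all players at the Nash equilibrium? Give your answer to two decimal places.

The effective private return per unit is now 3.6 × 1.60 / 5 = 1.1520 > 1, so every player's dominant strategy flips to full contribution.
At the Nash equilibrium everyone contributes 24. Group total payoff = 3.6 × 1.60 × 120 = 691.20.

691.20 euros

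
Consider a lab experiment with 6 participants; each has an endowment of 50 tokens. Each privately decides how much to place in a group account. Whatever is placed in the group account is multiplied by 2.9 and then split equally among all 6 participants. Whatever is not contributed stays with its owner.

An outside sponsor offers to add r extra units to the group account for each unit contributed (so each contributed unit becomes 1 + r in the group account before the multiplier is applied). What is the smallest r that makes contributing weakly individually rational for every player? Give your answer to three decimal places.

1.069

With matching at rate r, one contributed unit becomes (1 + r) in the group account and returns 2.9 × (1 + r) / 6 to the contributor.
Setting this equal to 1: 1 + r = 6/2.9 = 2.0690.
So the minimum matching rate is r = 2.0690 − 1 = 1.069.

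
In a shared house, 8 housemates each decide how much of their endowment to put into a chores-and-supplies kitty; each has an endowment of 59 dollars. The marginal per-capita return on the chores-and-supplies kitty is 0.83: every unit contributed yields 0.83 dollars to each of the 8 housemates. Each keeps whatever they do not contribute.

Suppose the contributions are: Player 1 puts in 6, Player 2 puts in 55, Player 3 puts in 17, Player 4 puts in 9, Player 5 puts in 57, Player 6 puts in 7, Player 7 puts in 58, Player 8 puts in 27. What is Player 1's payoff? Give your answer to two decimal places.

Total contributed: 6 + 55 + 17 + 9 + 57 + 7 + 58 + 27 = 236.
Each receives 0.83 × 236 = 195.88 from the chores-and-supplies kitty.
Player 1 keeps 59 − 6 = 53, so Player 1's payoff is 53 + 195.88 = 248.88.

248.88 dollars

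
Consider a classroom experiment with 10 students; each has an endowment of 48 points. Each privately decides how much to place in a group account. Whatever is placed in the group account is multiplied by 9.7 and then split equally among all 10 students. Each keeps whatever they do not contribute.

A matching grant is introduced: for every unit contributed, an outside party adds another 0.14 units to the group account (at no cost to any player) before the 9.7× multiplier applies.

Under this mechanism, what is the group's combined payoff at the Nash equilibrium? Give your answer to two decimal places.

5307.84 points

The effective private return per unit is now 9.7 × 1.14 / 10 = 1.1058 > 1, so every player's dominant strategy flips to full contribution.
So the Nash equilibrium is full contribution by all 10; the group earns 9.7 × 1.14 × 480 = 5307.84.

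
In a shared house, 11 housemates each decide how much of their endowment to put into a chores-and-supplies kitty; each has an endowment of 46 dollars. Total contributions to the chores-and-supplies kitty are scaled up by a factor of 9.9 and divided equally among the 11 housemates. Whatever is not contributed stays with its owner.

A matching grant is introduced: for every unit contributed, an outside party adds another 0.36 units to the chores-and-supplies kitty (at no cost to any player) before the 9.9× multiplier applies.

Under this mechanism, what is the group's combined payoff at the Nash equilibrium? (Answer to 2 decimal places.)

6812.78 dollars

The effective private return per unit is now 9.9 × 1.36 / 11 = 1.2240 > 1, so every player's dominant strategy flips to full contribution.
So the Nash equilibrium is full contribution by all 11; the group earns 9.9 × 1.36 × 506 = 6812.78.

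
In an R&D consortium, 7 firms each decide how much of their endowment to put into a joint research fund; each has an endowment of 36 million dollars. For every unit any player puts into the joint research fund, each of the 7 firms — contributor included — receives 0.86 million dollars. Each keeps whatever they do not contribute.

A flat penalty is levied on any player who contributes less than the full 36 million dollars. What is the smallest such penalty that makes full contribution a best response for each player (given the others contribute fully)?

5.04 million dollars

Given the others contribute fully, the best deviation is to contribute 0 (any partial contribution still incurs the fine and gives up units whose private return 0.86 is below 1).
Deviating from 36 to 0 saves 36 million dollars but forfeits the deviator's share of the drop in the joint research fund: 0.86 × 36 = 30.96.
So the deviation gain is 36 − 30.96 = 5.04, and the fine must be at least 5.04 million dollars to wipe it out.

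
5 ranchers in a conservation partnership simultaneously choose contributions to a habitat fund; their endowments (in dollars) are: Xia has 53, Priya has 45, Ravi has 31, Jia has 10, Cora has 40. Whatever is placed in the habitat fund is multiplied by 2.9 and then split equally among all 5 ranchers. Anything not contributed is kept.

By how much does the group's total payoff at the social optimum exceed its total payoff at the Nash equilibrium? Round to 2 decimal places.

340.10 dollars

The private return per contributed unit is 2.9/5 = 0.5800 < 1 for every player regardless of endowment, so the Nash equilibrium is zero contribution and the group total is Σ E_j = 53 + 45 + 31 + 10 + 40 = 179.
Each contributed unit returns 2.900 to the group, so the social optimum is full contribution by everyone: group total = 2.900 × 179 = 519.10.
Efficiency loss = (2.900 − 1) × 179 = 340.10.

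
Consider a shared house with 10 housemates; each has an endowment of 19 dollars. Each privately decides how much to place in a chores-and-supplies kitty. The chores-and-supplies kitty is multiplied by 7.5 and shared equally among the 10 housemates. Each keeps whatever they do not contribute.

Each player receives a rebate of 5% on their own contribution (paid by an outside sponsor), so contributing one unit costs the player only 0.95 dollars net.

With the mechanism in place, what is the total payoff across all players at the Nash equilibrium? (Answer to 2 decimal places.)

With the mechanism, a contributed unit returns (7.5/10) / 0.95 = 0.7895 per unit of net cost — still below 1 — so contributing 0 remains dominant for every player.
Everyone keeps their endowment and the group total is 10 × 19 = 190.

190.00 dollars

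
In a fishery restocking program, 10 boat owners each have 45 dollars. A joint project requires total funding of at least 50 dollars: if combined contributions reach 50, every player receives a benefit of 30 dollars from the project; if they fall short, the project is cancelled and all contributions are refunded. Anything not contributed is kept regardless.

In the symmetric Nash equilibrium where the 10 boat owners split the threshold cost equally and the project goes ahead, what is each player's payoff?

Equal share of the threshold: 50/10 = 5.
At this profile no one gains by cutting their contribution: any cut drops the total below 50, the project is cancelled, contributions are refunded, and the deviator ends with 45, which is less than 45 − 5 + 30 = 70. Contributing more than 5 just wastes the excess. So contributing exactly 5 is a best response.
Each player's payoff: 45 − 5 + 30 = 70.

70 dollars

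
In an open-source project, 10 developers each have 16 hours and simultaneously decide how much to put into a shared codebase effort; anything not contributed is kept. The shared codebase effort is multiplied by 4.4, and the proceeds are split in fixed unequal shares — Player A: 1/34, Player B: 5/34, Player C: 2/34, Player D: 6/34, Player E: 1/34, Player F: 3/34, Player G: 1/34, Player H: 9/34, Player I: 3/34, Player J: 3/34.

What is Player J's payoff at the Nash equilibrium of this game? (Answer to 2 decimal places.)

Player j's private return per contributed unit is 4.4 × (j's share). Contributing is weakly dominant for j when that share is at least 1/4.4 = 0.2273, and contributing 0 is dominant otherwise.
The only share above 0.2273 is Player H's 9/34, contributing 16; the remaining 9 contribute 0. Total contributed: 16.
Player J keeps 16 and receives 4.4 × 16 × 3/34 = 6.21 from the shared codebase effort, for a payoff of 22.21.

22.21 hours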